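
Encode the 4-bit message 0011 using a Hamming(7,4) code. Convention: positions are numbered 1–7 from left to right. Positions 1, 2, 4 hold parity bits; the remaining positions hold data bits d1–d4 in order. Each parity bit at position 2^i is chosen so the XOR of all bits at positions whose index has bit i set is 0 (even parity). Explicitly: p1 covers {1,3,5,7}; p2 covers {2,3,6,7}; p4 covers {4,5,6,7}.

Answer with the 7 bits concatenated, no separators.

Place data at non-parity positions: p1 p2 0 p4 0 1 1
p1 (pos 1,3,5,7): XOR of data positions = 0⊕0⊕1 = 1
p2 (pos 2,3,6,7): XOR of data positions = 0⊕1⊕1 = 0
p4 (pos 4,5,6,7): XOR of data positions = 0⊕1⊕1 = 0
Codeword: 1000011

1000011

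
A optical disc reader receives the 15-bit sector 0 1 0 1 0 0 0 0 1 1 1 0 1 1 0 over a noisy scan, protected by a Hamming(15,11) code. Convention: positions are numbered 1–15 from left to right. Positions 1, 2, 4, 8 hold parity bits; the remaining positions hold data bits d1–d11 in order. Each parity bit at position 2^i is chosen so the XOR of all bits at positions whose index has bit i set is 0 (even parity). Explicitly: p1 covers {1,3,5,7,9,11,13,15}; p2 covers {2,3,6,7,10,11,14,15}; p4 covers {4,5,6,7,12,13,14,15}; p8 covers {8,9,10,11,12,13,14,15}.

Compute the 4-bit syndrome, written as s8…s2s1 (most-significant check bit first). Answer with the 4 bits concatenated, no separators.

1101

s1 (pos 1,3,5,7,9,11,13,15): 0⊕0⊕0⊕0⊕1⊕1⊕1⊕0 = 1
s2 (pos 2,3,6,7,10,11,14,15): 1⊕0⊕0⊕0⊕1⊕1⊕1⊕0 = 0
s4 (pos 4,5,6,7,12,13,14,15): 1⊕0⊕0⊕0⊕0⊕1⊕1⊕0 = 1
s8 (pos 8,9,10,11,12,13,14,15): 0⊕1⊕1⊕1⊕0⊕1⊕1⊕0 = 1
Syndrome s8…s1 = 1101 → error at position 13.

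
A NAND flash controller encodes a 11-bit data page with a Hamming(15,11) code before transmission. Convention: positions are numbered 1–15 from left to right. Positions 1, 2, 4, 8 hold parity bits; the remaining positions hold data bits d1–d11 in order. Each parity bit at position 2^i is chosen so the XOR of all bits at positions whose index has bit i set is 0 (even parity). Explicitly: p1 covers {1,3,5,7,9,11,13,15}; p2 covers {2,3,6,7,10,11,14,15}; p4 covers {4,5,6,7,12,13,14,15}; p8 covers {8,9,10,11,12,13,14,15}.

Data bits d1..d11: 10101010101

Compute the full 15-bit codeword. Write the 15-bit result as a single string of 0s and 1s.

Place data at non-parity positions: p1 p2 1 p4 0 1 0 p8 1 0 1 0 1 0 1
p1 (pos 1,3,5,7,9,11,13,15): XOR of data positions = 1⊕0⊕0⊕1⊕1⊕1⊕1 = 1
p2 (pos 2,3,6,7,10,11,14,15): XOR of data positions = 1⊕1⊕0⊕0⊕1⊕0⊕1 = 0
p4 (pos 4,5,6,7,12,13,14,15): XOR of data positions = 0⊕1⊕0⊕0⊕1⊕0⊕1 = 1
p8 (pos 8,9,10,11,12,13,14,15): XOR of data positions = 1⊕0⊕1⊕0⊕1⊕0⊕1 = 0
Codeword: 101101001010101

101101001010101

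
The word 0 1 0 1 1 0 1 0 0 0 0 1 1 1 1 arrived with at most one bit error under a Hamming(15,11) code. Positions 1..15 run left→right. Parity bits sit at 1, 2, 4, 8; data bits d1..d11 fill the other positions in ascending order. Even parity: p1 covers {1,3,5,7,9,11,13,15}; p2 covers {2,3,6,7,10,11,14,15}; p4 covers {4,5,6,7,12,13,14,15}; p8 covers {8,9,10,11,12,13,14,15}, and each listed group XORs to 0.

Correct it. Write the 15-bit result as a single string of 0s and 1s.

010010100001111

s1 (pos 1,3,5,7,9,11,13,15): 0⊕0⊕1⊕1⊕0⊕0⊕1⊕1 = 0
s2 (pos 2,3,6,7,10,11,14,15): 1⊕0⊕0⊕1⊕0⊕0⊕1⊕1 = 0
s4 (pos 4,5,6,7,12,13,14,15): 1⊕1⊕0⊕1⊕1⊕1⊕1⊕1 = 1
s8 (pos 8,9,10,11,12,13,14,15): 0⊕0⊕0⊕0⊕1⊕1⊕1⊕1 = 0
Syndrome s8…s1 = 0100 → error at position 4.
Flip position 4: 010110100001111 → 010010100001111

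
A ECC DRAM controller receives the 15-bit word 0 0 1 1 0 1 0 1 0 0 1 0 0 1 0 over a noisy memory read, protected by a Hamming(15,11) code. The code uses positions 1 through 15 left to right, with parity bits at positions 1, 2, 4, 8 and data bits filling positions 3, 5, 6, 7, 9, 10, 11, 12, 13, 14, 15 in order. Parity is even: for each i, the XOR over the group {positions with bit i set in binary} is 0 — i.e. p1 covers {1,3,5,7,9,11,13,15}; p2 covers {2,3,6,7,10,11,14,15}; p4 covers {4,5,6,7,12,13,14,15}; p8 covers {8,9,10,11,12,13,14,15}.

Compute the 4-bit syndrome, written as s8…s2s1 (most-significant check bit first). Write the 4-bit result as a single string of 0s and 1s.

s1 (pos 1,3,5,7,9,11,13,15): 0⊕1⊕0⊕0⊕0⊕1⊕0⊕0 = 0
s2 (pos 2,3,6,7,10,11,14,15): 0⊕1⊕1⊕0⊕0⊕1⊕1⊕0 = 0
s4 (pos 4,5,6,7,12,13,14,15): 1⊕0⊕1⊕0⊕0⊕0⊕1⊕0 = 1
s8 (pos 8,9,10,11,12,13,14,15): 1⊕0⊕0⊕1⊕0⊕0⊕1⊕0 = 1
Syndrome s8…s1 = 1100 → error at position 12.

1100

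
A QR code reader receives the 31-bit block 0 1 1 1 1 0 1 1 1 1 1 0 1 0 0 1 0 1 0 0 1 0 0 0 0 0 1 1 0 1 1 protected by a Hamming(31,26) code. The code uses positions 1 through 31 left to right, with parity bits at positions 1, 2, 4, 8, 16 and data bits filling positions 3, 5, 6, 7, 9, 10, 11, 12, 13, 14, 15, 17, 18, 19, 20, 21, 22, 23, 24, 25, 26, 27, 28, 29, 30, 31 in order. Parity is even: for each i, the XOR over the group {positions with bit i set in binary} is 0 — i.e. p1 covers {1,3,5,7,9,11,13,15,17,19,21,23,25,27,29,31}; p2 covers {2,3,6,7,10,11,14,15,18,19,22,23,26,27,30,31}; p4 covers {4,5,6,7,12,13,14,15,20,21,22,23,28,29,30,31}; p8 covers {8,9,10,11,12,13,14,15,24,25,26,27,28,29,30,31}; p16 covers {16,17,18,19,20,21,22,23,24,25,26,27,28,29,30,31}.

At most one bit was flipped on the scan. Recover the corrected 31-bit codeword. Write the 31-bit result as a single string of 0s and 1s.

0111101111101001010010000001011

s1 (pos 1,3,5,7,9,11,13,15,17,19,21,23,25,27,29,31): 0⊕1⊕1⊕1⊕1⊕1⊕1⊕0⊕0⊕0⊕1⊕0⊕0⊕1⊕0⊕1 = 1
s2 (pos 2,3,6,7,10,11,14,15,18,19,22,23,26,27,30,31): 1⊕1⊕0⊕1⊕1⊕1⊕0⊕0⊕1⊕0⊕0⊕0⊕0⊕1⊕1⊕1 = 1
s4 (pos 4,5,6,7,12,13,14,15,20,21,22,23,28,29,30,31): 1⊕1⊕0⊕1⊕0⊕1⊕0⊕0⊕0⊕1⊕0⊕0⊕1⊕0⊕1⊕1 = 0
s8 (pos 8,9,10,11,12,13,14,15,24,25,26,27,28,29,30,31): 1⊕1⊕1⊕1⊕0⊕1⊕0⊕0⊕0⊕0⊕0⊕1⊕1⊕0⊕1⊕1 = 1
s16 (pos 16,17,18,19,20,21,22,23,24,25,26,27,28,29,30,31): 1⊕0⊕1⊕0⊕0⊕1⊕0⊕0⊕0⊕0⊕0⊕1⊕1⊕0⊕1⊕1 = 1
Syndrome s16…s1 = 11011 → error at position 27.
Flip position 27: 0111101111101001010010000011011 → 0111101111101001010010000001011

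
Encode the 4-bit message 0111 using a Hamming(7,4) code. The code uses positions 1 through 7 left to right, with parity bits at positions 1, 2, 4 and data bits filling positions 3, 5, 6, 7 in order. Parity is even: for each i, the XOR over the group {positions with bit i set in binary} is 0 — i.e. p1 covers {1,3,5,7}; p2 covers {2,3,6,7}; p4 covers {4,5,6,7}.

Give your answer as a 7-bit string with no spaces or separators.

Place data at non-parity positions: p1 p2 0 p4 1 1 1
p1 (pos 1,3,5,7): XOR of data positions = 0⊕1⊕1 = 0
p2 (pos 2,3,6,7): XOR of data positions = 0⊕1⊕1 = 0
p4 (pos 4,5,6,7): XOR of data positions = 1⊕1⊕1 = 1
Codeword: 0001111

0001111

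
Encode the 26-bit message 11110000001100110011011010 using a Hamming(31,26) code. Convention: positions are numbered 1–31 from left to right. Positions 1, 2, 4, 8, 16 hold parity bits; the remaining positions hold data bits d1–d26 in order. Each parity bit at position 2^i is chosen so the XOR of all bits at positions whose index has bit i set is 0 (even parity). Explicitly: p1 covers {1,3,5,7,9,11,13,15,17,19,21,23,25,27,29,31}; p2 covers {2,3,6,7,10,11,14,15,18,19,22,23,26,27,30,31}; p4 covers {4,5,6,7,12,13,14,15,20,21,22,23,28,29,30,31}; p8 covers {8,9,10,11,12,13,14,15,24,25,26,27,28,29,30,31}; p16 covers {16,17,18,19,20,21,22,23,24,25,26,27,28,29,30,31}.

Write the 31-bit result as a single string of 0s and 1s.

Place data at non-parity positions: p1 p2 1 p4 1 1 1 p8 0 0 0 0 0 0 1 p16 1 0 0 1 1 0 0 1 1 0 1 1 0 1 0
p1 (pos 1,3,5,7,9,11,13,15,17,19,21,23,25,27,29,31): XOR of data positions = 1⊕1⊕1⊕0⊕0⊕0⊕1⊕1⊕0⊕1⊕0⊕1⊕1⊕0⊕0 = 0
p2 (pos 2,3,6,7,10,11,14,15,18,19,22,23,26,27,30,31): XOR of data positions = 1⊕1⊕1⊕0⊕0⊕0⊕1⊕0⊕0⊕0⊕0⊕0⊕1⊕1⊕0 = 0
p4 (pos 4,5,6,7,12,13,14,15,20,21,22,23,28,29,30,31): XOR of data positions = 1⊕1⊕1⊕0⊕0⊕0⊕1⊕1⊕1⊕0⊕0⊕1⊕0⊕1⊕0 = 0
p8 (pos 8,9,10,11,12,13,14,15,24,25,26,27,28,29,30,31): XOR of data positions = 0⊕0⊕0⊕0⊕0⊕0⊕1⊕1⊕1⊕0⊕1⊕1⊕0⊕1⊕0 = 0
p16 (pos 16,17,18,19,20,21,22,23,24,25,26,27,28,29,30,31): XOR of data positions = 1⊕0⊕0⊕1⊕1⊕0⊕0⊕1⊕1⊕0⊕1⊕1⊕0⊕1⊕0 = 0
Codeword: 0010111000000010100110011011010

0010111000000010100110011011010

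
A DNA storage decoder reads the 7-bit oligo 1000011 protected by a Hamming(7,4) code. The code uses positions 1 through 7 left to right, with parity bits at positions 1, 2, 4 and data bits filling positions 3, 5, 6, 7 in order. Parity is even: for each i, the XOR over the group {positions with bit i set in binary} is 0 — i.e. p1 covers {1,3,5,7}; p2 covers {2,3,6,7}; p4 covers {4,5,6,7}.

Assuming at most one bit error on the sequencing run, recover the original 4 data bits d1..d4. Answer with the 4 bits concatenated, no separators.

s1 (pos 1,3,5,7): 1⊕0⊕0⊕1 = 0
s2 (pos 2,3,6,7): 0⊕0⊕1⊕1 = 0
s4 (pos 4,5,6,7): 0⊕0⊕1⊕1 = 0
Syndrome s4…s1 = 000 → no error.
Read data bits from positions 3,5,6,7: 0011

0011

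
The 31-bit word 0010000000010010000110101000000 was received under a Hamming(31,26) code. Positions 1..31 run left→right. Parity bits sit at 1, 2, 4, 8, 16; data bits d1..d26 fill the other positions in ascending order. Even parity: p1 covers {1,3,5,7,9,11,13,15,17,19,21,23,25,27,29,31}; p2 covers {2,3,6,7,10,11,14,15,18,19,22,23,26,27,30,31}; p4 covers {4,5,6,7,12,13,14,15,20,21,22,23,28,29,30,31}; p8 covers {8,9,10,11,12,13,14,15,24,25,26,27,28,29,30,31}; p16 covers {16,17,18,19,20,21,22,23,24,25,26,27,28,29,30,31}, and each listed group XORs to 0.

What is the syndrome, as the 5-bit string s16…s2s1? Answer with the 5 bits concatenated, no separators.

01111

s1 (pos 1,3,5,7,9,11,13,15,17,19,21,23,25,27,29,31): 0⊕1⊕0⊕0⊕0⊕0⊕0⊕1⊕0⊕0⊕1⊕1⊕1⊕0⊕0⊕0 = 1
s2 (pos 2,3,6,7,10,11,14,15,18,19,22,23,26,27,30,31): 0⊕1⊕0⊕0⊕0⊕0⊕0⊕1⊕0⊕0⊕0⊕1⊕0⊕0⊕0⊕0 = 1
s4 (pos 4,5,6,7,12,13,14,15,20,21,22,23,28,29,30,31): 0⊕0⊕0⊕0⊕1⊕0⊕0⊕1⊕1⊕1⊕0⊕1⊕0⊕0⊕0⊕0 = 1
s8 (pos 8,9,10,11,12,13,14,15,24,25,26,27,28,29,30,31): 0⊕0⊕0⊕0⊕1⊕0⊕0⊕1⊕0⊕1⊕0⊕0⊕0⊕0⊕0⊕0 = 1
s16 (pos 16,17,18,19,20,21,22,23,24,25,26,27,28,29,30,31): 0⊕0⊕0⊕0⊕1⊕1⊕0⊕1⊕0⊕1⊕0⊕0⊕0⊕0⊕0⊕0 = 0
Syndrome s16…s1 = 01111 → error at position 15.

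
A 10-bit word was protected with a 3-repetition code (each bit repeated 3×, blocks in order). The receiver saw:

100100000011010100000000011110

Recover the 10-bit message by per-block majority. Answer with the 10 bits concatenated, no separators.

0001000011

Block 1 (100): 1 one → 0
Block 2 (100): 1 one → 0
Block 3 (000): 0 ones → 0
Block 4 (011): 2 ones → 1
Block 5 (010): 1 one → 0
Block 6 (100): 1 one → 0
Block 7 (000): 0 ones → 0
Block 8 (000): 0 ones → 0
Block 9 (011): 2 ones → 1
Block 10 (110): 2 ones → 1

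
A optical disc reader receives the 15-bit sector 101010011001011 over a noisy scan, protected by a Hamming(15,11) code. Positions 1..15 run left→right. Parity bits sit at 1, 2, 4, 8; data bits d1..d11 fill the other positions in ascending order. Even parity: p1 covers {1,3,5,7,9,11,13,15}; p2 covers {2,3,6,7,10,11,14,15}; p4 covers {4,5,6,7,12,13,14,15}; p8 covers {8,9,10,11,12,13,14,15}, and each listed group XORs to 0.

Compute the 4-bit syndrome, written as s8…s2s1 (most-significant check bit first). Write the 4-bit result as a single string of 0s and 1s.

s1 (pos 1,3,5,7,9,11,13,15): 1⊕1⊕1⊕0⊕1⊕0⊕0⊕1 = 1
s2 (pos 2,3,6,7,10,11,14,15): 0⊕1⊕0⊕0⊕0⊕0⊕1⊕1 = 1
s4 (pos 4,5,6,7,12,13,14,15): 0⊕1⊕0⊕0⊕1⊕0⊕1⊕1 = 0
s8 (pos 8,9,10,11,12,13,14,15): 1⊕1⊕0⊕0⊕1⊕0⊕1⊕1 = 1
Syndrome s8…s1 = 1011 → error at position 11.

1011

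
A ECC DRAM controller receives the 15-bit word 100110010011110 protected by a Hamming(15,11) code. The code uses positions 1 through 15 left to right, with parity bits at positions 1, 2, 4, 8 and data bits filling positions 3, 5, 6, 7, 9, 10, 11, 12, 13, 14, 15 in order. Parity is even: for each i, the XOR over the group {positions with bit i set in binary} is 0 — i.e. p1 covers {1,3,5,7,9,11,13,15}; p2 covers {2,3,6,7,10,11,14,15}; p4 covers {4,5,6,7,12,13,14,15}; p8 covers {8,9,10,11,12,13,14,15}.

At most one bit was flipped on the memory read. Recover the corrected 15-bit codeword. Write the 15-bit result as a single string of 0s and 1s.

s1 (pos 1,3,5,7,9,11,13,15): 1⊕0⊕1⊕0⊕0⊕1⊕1⊕0 = 0
s2 (pos 2,3,6,7,10,11,14,15): 0⊕0⊕0⊕0⊕0⊕1⊕1⊕0 = 0
s4 (pos 4,5,6,7,12,13,14,15): 1⊕1⊕0⊕0⊕1⊕1⊕1⊕0 = 1
s8 (pos 8,9,10,11,12,13,14,15): 1⊕0⊕0⊕1⊕1⊕1⊕1⊕0 = 1
Syndrome s8…s1 = 1100 → error at position 12.
Flip position 12: 100110010011110 → 100110010010110

100110010010110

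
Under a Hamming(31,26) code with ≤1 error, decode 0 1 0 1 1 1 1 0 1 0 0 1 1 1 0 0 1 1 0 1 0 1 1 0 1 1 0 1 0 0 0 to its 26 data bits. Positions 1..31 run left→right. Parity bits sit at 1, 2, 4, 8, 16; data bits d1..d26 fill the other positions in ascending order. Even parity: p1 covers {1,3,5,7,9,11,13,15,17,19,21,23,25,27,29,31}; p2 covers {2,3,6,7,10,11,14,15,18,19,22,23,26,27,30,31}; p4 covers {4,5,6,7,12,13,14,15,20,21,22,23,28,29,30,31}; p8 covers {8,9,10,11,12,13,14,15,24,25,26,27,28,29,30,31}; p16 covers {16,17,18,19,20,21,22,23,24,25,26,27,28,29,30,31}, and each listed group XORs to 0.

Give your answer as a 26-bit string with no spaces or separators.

s1 (pos 1,3,5,7,9,11,13,15,17,19,21,23,25,27,29,31): 0⊕0⊕1⊕1⊕1⊕0⊕1⊕0⊕1⊕0⊕0⊕1⊕1⊕0⊕0⊕0 = 1
s2 (pos 2,3,6,7,10,11,14,15,18,19,22,23,26,27,30,31): 1⊕0⊕1⊕1⊕0⊕0⊕1⊕0⊕1⊕0⊕1⊕1⊕1⊕0⊕0⊕0 = 0
s4 (pos 4,5,6,7,12,13,14,15,20,21,22,23,28,29,30,31): 1⊕1⊕1⊕1⊕1⊕1⊕1⊕0⊕1⊕0⊕1⊕1⊕1⊕0⊕0⊕0 = 1
s8 (pos 8,9,10,11,12,13,14,15,24,25,26,27,28,29,30,31): 0⊕1⊕0⊕0⊕1⊕1⊕1⊕0⊕0⊕1⊕1⊕0⊕1⊕0⊕0⊕0 = 1
s16 (pos 16,17,18,19,20,21,22,23,24,25,26,27,28,29,30,31): 0⊕1⊕1⊕0⊕1⊕0⊕1⊕1⊕0⊕1⊕1⊕0⊕1⊕0⊕0⊕0 = 0
Syndrome s16…s1 = 01101 → error at position 13.
Flip position 13: 0101111010011100110101101101000 → 0101111010010100110101101101000
Read data bits from positions 3,5,6,7,9,10,11,12,13,14,15,17,18,19,20,21,22,23,24,25,26,27,28,29,30,31: 01111001010110101101101000

01111001010110101101101000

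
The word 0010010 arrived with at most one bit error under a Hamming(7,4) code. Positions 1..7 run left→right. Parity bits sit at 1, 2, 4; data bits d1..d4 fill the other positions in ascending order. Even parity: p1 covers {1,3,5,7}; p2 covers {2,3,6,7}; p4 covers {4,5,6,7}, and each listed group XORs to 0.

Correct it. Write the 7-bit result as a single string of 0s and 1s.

0010110

s1 (pos 1,3,5,7): 0⊕1⊕0⊕0 = 1
s2 (pos 2,3,6,7): 0⊕1⊕1⊕0 = 0
s4 (pos 4,5,6,7): 0⊕0⊕1⊕0 = 1
Syndrome s4…s1 = 101 → error at position 5.
Flip position 5: 0010010 → 0010110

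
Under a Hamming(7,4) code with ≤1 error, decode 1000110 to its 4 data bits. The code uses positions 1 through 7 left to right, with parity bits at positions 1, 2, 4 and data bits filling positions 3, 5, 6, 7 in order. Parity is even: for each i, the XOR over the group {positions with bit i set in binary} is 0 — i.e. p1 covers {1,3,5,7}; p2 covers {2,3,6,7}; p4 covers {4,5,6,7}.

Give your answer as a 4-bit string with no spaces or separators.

0110

s1 (pos 1,3,5,7): 1⊕0⊕1⊕0 = 0
s2 (pos 2,3,6,7): 0⊕0⊕1⊕0 = 1
s4 (pos 4,5,6,7): 0⊕1⊕1⊕0 = 0
Syndrome s4…s1 = 010 → error at position 2.
Flip position 2: 1000110 → 1100110
Read data bits from positions 3,5,6,7: 0110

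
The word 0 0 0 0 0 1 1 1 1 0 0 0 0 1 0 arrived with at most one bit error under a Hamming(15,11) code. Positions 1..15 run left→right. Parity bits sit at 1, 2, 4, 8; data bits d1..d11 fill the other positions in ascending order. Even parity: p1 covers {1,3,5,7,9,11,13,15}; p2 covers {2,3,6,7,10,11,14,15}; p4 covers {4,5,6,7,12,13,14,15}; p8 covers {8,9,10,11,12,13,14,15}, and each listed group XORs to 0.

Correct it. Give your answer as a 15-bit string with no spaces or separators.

000001111000000

s1 (pos 1,3,5,7,9,11,13,15): 0⊕0⊕0⊕1⊕1⊕0⊕0⊕0 = 0
s2 (pos 2,3,6,7,10,11,14,15): 0⊕0⊕1⊕1⊕0⊕0⊕1⊕0 = 1
s4 (pos 4,5,6,7,12,13,14,15): 0⊕0⊕1⊕1⊕0⊕0⊕1⊕0 = 1
s8 (pos 8,9,10,11,12,13,14,15): 1⊕1⊕0⊕0⊕0⊕0⊕1⊕0 = 1
Syndrome s8…s1 = 1110 → error at position 14.
Flip position 14: 000001111000010 → 000001111000000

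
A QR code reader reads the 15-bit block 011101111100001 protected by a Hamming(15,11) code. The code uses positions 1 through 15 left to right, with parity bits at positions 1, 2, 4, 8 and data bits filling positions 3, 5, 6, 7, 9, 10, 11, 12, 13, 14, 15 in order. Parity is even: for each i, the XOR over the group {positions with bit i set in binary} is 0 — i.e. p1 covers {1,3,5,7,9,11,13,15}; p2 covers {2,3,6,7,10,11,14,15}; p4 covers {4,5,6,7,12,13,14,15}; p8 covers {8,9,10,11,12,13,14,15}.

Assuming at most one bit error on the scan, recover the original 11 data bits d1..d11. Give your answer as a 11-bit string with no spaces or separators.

s1 (pos 1,3,5,7,9,11,13,15): 0⊕1⊕0⊕1⊕1⊕0⊕0⊕1 = 0
s2 (pos 2,3,6,7,10,11,14,15): 1⊕1⊕1⊕1⊕1⊕0⊕0⊕1 = 0
s4 (pos 4,5,6,7,12,13,14,15): 1⊕0⊕1⊕1⊕0⊕0⊕0⊕1 = 0
s8 (pos 8,9,10,11,12,13,14,15): 1⊕1⊕1⊕0⊕0⊕0⊕0⊕1 = 0
Syndrome s8…s1 = 0000 → no error.
Read data bits from positions 3,5,6,7,9,10,11,12,13,14,15: 10111100001

10111100001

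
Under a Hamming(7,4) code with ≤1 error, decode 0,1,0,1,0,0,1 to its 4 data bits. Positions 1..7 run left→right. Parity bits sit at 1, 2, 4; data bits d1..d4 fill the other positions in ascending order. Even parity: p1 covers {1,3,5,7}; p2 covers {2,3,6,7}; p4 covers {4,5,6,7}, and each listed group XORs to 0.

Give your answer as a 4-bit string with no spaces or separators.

s1 (pos 1,3,5,7): 0⊕0⊕0⊕1 = 1
s2 (pos 2,3,6,7): 1⊕0⊕0⊕1 = 0
s4 (pos 4,5,6,7): 1⊕0⊕0⊕1 = 0
Syndrome s4…s1 = 001 → error at position 1.
Flip position 1: 0101001 → 1101001
Read data bits from positions 3,5,6,7: 0001

0001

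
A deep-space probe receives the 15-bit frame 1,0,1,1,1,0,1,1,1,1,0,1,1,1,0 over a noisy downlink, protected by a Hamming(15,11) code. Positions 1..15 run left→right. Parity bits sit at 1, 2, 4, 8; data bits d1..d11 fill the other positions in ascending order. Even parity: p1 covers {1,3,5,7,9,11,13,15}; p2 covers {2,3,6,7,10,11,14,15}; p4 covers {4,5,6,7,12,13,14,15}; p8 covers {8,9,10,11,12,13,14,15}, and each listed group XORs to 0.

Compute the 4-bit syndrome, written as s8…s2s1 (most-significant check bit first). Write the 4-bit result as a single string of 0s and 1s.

0000

s1 (pos 1,3,5,7,9,11,13,15): 1⊕1⊕1⊕1⊕1⊕0⊕1⊕0 = 0
s2 (pos 2,3,6,7,10,11,14,15): 0⊕1⊕0⊕1⊕1⊕0⊕1⊕0 = 0
s4 (pos 4,5,6,7,12,13,14,15): 1⊕1⊕0⊕1⊕1⊕1⊕1⊕0 = 0
s8 (pos 8,9,10,11,12,13,14,15): 1⊕1⊕1⊕0⊕1⊕1⊕1⊕0 = 0
Syndrome s8…s1 = 0000 → no error.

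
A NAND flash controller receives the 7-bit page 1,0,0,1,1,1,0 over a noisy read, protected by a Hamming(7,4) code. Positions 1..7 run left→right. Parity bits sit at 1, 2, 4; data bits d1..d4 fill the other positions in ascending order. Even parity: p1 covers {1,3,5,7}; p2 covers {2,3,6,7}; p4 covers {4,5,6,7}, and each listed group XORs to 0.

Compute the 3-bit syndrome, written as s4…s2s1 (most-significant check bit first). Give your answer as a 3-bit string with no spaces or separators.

s1 (pos 1,3,5,7): 1⊕0⊕1⊕0 = 0
s2 (pos 2,3,6,7): 0⊕0⊕1⊕0 = 1
s4 (pos 4,5,6,7): 1⊕1⊕1⊕0 = 1
Syndrome s4…s1 = 110 → error at position 6.

110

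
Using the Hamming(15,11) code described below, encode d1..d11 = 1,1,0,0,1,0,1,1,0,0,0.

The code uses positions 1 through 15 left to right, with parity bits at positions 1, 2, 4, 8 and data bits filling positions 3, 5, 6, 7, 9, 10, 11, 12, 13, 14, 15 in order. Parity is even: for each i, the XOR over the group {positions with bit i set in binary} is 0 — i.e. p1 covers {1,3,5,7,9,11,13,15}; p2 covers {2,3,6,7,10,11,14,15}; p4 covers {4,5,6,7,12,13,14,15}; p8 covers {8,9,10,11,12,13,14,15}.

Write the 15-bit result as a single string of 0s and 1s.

001010011011000

Place data at non-parity positions: p1 p2 1 p4 1 0 0 p8 1 0 1 1 0 0 0
p1 (pos 1,3,5,7,9,11,13,15): XOR of data positions = 1⊕1⊕0⊕1⊕1⊕0⊕0 = 0
p2 (pos 2,3,6,7,10,11,14,15): XOR of data positions = 1⊕0⊕0⊕0⊕1⊕0⊕0 = 0
p4 (pos 4,5,6,7,12,13,14,15): XOR of data positions = 1⊕0⊕0⊕1⊕0⊕0⊕0 = 0
p8 (pos 8,9,10,11,12,13,14,15): XOR of data positions = 1⊕0⊕1⊕1⊕0⊕0⊕0 = 1
Codeword: 001010011011000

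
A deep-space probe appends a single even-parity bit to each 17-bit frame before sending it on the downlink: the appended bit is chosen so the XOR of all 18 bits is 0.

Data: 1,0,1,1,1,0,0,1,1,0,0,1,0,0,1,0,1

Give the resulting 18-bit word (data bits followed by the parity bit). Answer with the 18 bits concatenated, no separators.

101110011001001011

XOR of the 17 data bits: 1⊕0⊕1⊕1⊕1⊕0⊕0⊕1⊕1⊕0⊕0⊕1⊕0⊕0⊕1⊕0⊕1 = 1
Parity bit = 1 (so all 18 bits XOR to 0).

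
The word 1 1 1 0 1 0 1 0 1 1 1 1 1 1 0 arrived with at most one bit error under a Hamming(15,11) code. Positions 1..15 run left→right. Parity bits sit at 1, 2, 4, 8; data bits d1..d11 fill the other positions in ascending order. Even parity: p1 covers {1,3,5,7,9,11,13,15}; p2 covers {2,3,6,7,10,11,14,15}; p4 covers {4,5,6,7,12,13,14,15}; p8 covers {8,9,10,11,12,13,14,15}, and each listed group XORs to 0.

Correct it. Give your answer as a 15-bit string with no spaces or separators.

111000101111110

s1 (pos 1,3,5,7,9,11,13,15): 1⊕1⊕1⊕1⊕1⊕1⊕1⊕0 = 1
s2 (pos 2,3,6,7,10,11,14,15): 1⊕1⊕0⊕1⊕1⊕1⊕1⊕0 = 0
s4 (pos 4,5,6,7,12,13,14,15): 0⊕1⊕0⊕1⊕1⊕1⊕1⊕0 = 1
s8 (pos 8,9,10,11,12,13,14,15): 0⊕1⊕1⊕1⊕1⊕1⊕1⊕0 = 0
Syndrome s8…s1 = 0101 → error at position 5.
Flip position 5: 111010101111110 → 111000101111110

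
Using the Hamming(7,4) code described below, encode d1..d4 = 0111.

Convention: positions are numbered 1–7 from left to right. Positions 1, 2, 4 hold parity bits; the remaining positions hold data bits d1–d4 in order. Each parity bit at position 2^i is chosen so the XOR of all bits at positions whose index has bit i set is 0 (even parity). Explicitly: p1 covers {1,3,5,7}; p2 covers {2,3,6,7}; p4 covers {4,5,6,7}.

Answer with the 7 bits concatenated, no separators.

0001111

Place data at non-parity positions: p1 p2 0 p4 1 1 1
p1 (pos 1,3,5,7): XOR of data positions = 0⊕1⊕1 = 0
p2 (pos 2,3,6,7): XOR of data positions = 0⊕1⊕1 = 0
p4 (pos 4,5,6,7): XOR of data positions = 1⊕1⊕1 = 1
Codeword: 0001111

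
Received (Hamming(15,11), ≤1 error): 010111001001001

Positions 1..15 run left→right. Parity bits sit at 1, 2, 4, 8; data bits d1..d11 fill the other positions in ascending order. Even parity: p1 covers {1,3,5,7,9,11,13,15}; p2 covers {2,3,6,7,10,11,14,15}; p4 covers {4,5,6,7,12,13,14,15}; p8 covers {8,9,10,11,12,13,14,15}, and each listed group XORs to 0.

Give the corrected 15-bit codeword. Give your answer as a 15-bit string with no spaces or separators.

s1 (pos 1,3,5,7,9,11,13,15): 0⊕0⊕1⊕0⊕1⊕0⊕0⊕1 = 1
s2 (pos 2,3,6,7,10,11,14,15): 1⊕0⊕1⊕0⊕0⊕0⊕0⊕1 = 1
s4 (pos 4,5,6,7,12,13,14,15): 1⊕1⊕1⊕0⊕1⊕0⊕0⊕1 = 1
s8 (pos 8,9,10,11,12,13,14,15): 0⊕1⊕0⊕0⊕1⊕0⊕0⊕1 = 1
Syndrome s8…s1 = 1111 → error at position 15.
Flip position 15: 010111001001001 → 010111001001000

010111001001000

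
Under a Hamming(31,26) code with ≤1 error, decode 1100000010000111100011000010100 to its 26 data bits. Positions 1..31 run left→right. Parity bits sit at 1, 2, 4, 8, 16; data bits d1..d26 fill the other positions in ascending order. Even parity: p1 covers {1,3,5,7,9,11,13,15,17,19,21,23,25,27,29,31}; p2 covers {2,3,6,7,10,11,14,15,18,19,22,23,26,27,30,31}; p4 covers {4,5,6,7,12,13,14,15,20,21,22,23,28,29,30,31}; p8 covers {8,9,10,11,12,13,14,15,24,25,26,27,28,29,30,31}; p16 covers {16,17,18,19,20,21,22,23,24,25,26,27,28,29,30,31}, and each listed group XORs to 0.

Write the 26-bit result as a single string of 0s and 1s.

s1 (pos 1,3,5,7,9,11,13,15,17,19,21,23,25,27,29,31): 1⊕0⊕0⊕0⊕1⊕0⊕0⊕1⊕1⊕0⊕1⊕0⊕0⊕1⊕1⊕0 = 1
s2 (pos 2,3,6,7,10,11,14,15,18,19,22,23,26,27,30,31): 1⊕0⊕0⊕0⊕0⊕0⊕1⊕1⊕0⊕0⊕1⊕0⊕0⊕1⊕0⊕0 = 1
s4 (pos 4,5,6,7,12,13,14,15,20,21,22,23,28,29,30,31): 0⊕0⊕0⊕0⊕0⊕0⊕1⊕1⊕0⊕1⊕1⊕0⊕0⊕1⊕0⊕0 = 1
s8 (pos 8,9,10,11,12,13,14,15,24,25,26,27,28,29,30,31): 0⊕1⊕0⊕0⊕0⊕0⊕1⊕1⊕0⊕0⊕0⊕1⊕0⊕1⊕0⊕0 = 1
s16 (pos 16,17,18,19,20,21,22,23,24,25,26,27,28,29,30,31): 1⊕1⊕0⊕0⊕0⊕1⊕1⊕0⊕0⊕0⊕0⊕1⊕0⊕1⊕0⊕0 = 0
Syndrome s16…s1 = 01111 → error at position 15.
Flip position 15: 1100000010000111100011000010100 → 1100000010000101100011000010100
Read data bits from positions 3,5,6,7,9,10,11,12,13,14,15,17,18,19,20,21,22,23,24,25,26,27,28,29,30,31: 00001000010100011000010100

00001000010100011000010100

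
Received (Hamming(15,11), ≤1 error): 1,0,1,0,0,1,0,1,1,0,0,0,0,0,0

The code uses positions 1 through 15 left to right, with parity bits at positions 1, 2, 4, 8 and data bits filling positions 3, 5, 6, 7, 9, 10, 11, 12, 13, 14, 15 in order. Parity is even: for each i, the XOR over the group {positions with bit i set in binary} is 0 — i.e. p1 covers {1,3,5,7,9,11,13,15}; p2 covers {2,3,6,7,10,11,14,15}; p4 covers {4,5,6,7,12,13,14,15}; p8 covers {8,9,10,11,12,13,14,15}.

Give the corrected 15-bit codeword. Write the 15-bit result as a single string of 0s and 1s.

101011011000000

s1 (pos 1,3,5,7,9,11,13,15): 1⊕1⊕0⊕0⊕1⊕0⊕0⊕0 = 1
s2 (pos 2,3,6,7,10,11,14,15): 0⊕1⊕1⊕0⊕0⊕0⊕0⊕0 = 0
s4 (pos 4,5,6,7,12,13,14,15): 0⊕0⊕1⊕0⊕0⊕0⊕0⊕0 = 1
s8 (pos 8,9,10,11,12,13,14,15): 1⊕1⊕0⊕0⊕0⊕0⊕0⊕0 = 0
Syndrome s8…s1 = 0101 → error at position 5.
Flip position 5: 101001011000000 → 101011011000000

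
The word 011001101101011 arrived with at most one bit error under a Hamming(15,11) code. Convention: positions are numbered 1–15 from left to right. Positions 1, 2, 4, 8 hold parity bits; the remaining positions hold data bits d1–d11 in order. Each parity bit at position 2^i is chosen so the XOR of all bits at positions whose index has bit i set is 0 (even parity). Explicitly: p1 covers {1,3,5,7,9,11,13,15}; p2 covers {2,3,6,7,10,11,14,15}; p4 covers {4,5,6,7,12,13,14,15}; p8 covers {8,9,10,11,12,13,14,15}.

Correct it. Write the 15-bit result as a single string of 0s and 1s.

s1 (pos 1,3,5,7,9,11,13,15): 0⊕1⊕0⊕1⊕1⊕0⊕0⊕1 = 0
s2 (pos 2,3,6,7,10,11,14,15): 1⊕1⊕1⊕1⊕1⊕0⊕1⊕1 = 1
s4 (pos 4,5,6,7,12,13,14,15): 0⊕0⊕1⊕1⊕1⊕0⊕1⊕1 = 1
s8 (pos 8,9,10,11,12,13,14,15): 0⊕1⊕1⊕0⊕1⊕0⊕1⊕1 = 1
Syndrome s8…s1 = 1110 → error at position 14.
Flip position 14: 011001101101011 → 011001101101001

011001101101001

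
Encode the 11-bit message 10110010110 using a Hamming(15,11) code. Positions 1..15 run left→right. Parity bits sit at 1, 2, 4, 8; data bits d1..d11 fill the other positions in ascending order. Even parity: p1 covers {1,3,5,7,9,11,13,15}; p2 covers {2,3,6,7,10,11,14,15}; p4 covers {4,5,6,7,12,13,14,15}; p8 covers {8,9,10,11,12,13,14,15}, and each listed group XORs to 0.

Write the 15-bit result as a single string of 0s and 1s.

011001110010110

Place data at non-parity positions: p1 p2 1 p4 0 1 1 p8 0 0 1 0 1 1 0
p1 (pos 1,3,5,7,9,11,13,15): XOR of data positions = 1⊕0⊕1⊕0⊕1⊕1⊕0 = 0
p2 (pos 2,3,6,7,10,11,14,15): XOR of data positions = 1⊕1⊕1⊕0⊕1⊕1⊕0 = 1
p4 (pos 4,5,6,7,12,13,14,15): XOR of data positions = 0⊕1⊕1⊕0⊕1⊕1⊕0 = 0
p8 (pos 8,9,10,11,12,13,14,15): XOR of data positions = 0⊕0⊕1⊕0⊕1⊕1⊕0 = 1
Codeword: 011001110010110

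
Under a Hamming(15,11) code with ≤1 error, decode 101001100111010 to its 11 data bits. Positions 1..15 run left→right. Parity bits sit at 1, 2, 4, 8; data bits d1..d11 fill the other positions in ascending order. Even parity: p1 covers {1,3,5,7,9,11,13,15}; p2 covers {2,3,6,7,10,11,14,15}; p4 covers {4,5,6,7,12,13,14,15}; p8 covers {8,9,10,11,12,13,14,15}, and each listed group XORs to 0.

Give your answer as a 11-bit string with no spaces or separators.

s1 (pos 1,3,5,7,9,11,13,15): 1⊕1⊕0⊕1⊕0⊕1⊕0⊕0 = 0
s2 (pos 2,3,6,7,10,11,14,15): 0⊕1⊕1⊕1⊕1⊕1⊕1⊕0 = 0
s4 (pos 4,5,6,7,12,13,14,15): 0⊕0⊕1⊕1⊕1⊕0⊕1⊕0 = 0
s8 (pos 8,9,10,11,12,13,14,15): 0⊕0⊕1⊕1⊕1⊕0⊕1⊕0 = 0
Syndrome s8…s1 = 0000 → no error.
Read data bits from positions 3,5,6,7,9,10,11,12,13,14,15: 10110111010

10110111010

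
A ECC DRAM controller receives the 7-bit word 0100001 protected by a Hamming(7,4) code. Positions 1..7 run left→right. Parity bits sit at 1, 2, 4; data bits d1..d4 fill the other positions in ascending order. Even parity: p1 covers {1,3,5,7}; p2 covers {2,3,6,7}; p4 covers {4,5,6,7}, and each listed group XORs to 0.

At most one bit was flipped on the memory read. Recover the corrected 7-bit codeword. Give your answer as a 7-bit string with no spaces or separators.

0100101

s1 (pos 1,3,5,7): 0⊕0⊕0⊕1 = 1
s2 (pos 2,3,6,7): 1⊕0⊕0⊕1 = 0
s4 (pos 4,5,6,7): 0⊕0⊕0⊕1 = 1
Syndrome s4…s1 = 101 → error at position 5.
Flip position 5: 0100001 → 0100101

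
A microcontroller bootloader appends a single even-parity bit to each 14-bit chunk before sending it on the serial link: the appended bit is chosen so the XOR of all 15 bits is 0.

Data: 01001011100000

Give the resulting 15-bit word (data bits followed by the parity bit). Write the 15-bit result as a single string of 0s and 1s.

010010111000001

XOR of the 14 data bits: 0⊕1⊕0⊕0⊕1⊕0⊕1⊕1⊕1⊕0⊕0⊕0⊕0⊕0 = 1
Parity bit = 1 (so all 15 bits XOR to 0).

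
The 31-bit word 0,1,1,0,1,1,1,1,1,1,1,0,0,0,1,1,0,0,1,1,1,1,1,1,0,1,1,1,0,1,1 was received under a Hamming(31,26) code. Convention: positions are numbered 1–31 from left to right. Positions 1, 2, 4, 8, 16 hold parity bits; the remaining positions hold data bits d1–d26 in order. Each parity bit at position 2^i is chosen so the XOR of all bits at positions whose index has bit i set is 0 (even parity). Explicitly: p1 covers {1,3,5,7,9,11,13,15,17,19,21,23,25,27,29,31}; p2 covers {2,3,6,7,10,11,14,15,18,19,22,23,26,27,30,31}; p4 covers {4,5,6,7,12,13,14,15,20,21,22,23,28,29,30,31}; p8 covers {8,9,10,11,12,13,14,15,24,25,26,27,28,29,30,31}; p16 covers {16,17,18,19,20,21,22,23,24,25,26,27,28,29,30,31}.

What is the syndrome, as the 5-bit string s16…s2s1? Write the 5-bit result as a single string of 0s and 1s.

01101

s1 (pos 1,3,5,7,9,11,13,15,17,19,21,23,25,27,29,31): 0⊕1⊕1⊕1⊕1⊕1⊕0⊕1⊕0⊕1⊕1⊕1⊕0⊕1⊕0⊕1 = 1
s2 (pos 2,3,6,7,10,11,14,15,18,19,22,23,26,27,30,31): 1⊕1⊕1⊕1⊕1⊕1⊕0⊕1⊕0⊕1⊕1⊕1⊕1⊕1⊕1⊕1 = 0
s4 (pos 4,5,6,7,12,13,14,15,20,21,22,23,28,29,30,31): 0⊕1⊕1⊕1⊕0⊕0⊕0⊕1⊕1⊕1⊕1⊕1⊕1⊕0⊕1⊕1 = 1
s8 (pos 8,9,10,11,12,13,14,15,24,25,26,27,28,29,30,31): 1⊕1⊕1⊕1⊕0⊕0⊕0⊕1⊕1⊕0⊕1⊕1⊕1⊕0⊕1⊕1 = 1
s16 (pos 16,17,18,19,20,21,22,23,24,25,26,27,28,29,30,31): 1⊕0⊕0⊕1⊕1⊕1⊕1⊕1⊕1⊕0⊕1⊕1⊕1⊕0⊕1⊕1 = 0
Syndrome s16…s1 = 01101 → error at position 13.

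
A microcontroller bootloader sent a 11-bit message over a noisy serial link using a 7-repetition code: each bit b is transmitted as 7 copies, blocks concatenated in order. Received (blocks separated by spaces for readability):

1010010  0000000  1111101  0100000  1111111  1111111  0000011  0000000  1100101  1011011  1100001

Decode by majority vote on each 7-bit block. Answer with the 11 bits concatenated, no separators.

00101100110

Block 1 (1010010): 3 ones → 0
Block 2 (0000000): 0 ones → 0
Block 3 (1111101): 6 ones → 1
Block 4 (0100000): 1 one → 0
Block 5 (1111111): 7 ones → 1
Block 6 (1111111): 7 ones → 1
Block 7 (0000011): 2 ones → 0
Block 8 (0000000): 0 ones → 0
Block 9 (1100101): 4 ones → 1
Block 10 (1011011): 5 ones → 1
Block 11 (1100001): 3 ones → 0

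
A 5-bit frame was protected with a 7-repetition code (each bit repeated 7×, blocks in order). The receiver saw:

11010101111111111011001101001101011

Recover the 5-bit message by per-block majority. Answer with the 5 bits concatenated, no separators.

Block 1 (1101010): 4 ones → 1
Block 2 (1111111): 7 ones → 1
Block 3 (1110110): 5 ones → 1
Block 4 (0110100): 3 ones → 0
Block 5 (1101011): 5 ones → 1

11101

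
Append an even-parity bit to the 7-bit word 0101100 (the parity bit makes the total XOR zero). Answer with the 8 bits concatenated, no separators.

01011001

XOR of the 7 data bits: 0⊕1⊕0⊕1⊕1⊕0⊕0 = 1
Parity bit = 1 (so all 8 bits XOR to 0).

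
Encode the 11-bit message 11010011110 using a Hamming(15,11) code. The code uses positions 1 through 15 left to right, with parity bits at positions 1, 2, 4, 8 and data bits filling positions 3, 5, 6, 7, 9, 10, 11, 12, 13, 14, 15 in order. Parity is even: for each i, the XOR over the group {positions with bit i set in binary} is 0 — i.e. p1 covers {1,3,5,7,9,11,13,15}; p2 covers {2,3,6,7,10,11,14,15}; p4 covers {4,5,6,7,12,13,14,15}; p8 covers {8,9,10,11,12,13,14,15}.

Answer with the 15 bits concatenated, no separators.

101110100011110

Place data at non-parity positions: p1 p2 1 p4 1 0 1 p8 0 0 1 1 1 1 0
p1 (pos 1,3,5,7,9,11,13,15): XOR of data positions = 1⊕1⊕1⊕0⊕1⊕1⊕0 = 1
p2 (pos 2,3,6,7,10,11,14,15): XOR of data positions = 1⊕0⊕1⊕0⊕1⊕1⊕0 = 0
p4 (pos 4,5,6,7,12,13,14,15): XOR of data positions = 1⊕0⊕1⊕1⊕1⊕1⊕0 = 1
p8 (pos 8,9,10,11,12,13,14,15): XOR of data positions = 0⊕0⊕1⊕1⊕1⊕1⊕0 = 0
Codeword: 101110100011110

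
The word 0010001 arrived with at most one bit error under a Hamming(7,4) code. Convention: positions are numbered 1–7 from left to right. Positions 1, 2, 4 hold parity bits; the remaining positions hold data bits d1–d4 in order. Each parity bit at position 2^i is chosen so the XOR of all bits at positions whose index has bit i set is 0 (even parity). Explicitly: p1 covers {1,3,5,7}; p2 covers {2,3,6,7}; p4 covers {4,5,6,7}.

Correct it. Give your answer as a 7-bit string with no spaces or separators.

s1 (pos 1,3,5,7): 0⊕1⊕0⊕1 = 0
s2 (pos 2,3,6,7): 0⊕1⊕0⊕1 = 0
s4 (pos 4,5,6,7): 0⊕0⊕0⊕1 = 1
Syndrome s4…s1 = 100 → error at position 4.
Flip position 4: 0010001 → 0011001

0011001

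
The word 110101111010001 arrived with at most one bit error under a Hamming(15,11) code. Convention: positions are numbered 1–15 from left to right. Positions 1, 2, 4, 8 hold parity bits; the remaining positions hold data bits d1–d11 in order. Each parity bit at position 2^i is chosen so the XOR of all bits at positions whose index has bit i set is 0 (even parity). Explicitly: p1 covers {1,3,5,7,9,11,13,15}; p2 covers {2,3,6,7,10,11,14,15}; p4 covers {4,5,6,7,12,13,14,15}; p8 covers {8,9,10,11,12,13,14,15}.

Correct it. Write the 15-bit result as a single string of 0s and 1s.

s1 (pos 1,3,5,7,9,11,13,15): 1⊕0⊕0⊕1⊕1⊕1⊕0⊕1 = 1
s2 (pos 2,3,6,7,10,11,14,15): 1⊕0⊕1⊕1⊕0⊕1⊕0⊕1 = 1
s4 (pos 4,5,6,7,12,13,14,15): 1⊕0⊕1⊕1⊕0⊕0⊕0⊕1 = 0
s8 (pos 8,9,10,11,12,13,14,15): 1⊕1⊕0⊕1⊕0⊕0⊕0⊕1 = 0
Syndrome s8…s1 = 0011 → error at position 3.
Flip position 3: 110101111010001 → 111101111010001

111101111010001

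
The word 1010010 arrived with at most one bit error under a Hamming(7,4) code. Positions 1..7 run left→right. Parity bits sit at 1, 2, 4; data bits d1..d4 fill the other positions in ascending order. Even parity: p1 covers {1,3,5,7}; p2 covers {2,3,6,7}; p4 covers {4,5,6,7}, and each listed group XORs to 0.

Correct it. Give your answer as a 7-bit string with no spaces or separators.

s1 (pos 1,3,5,7): 1⊕1⊕0⊕0 = 0
s2 (pos 2,3,6,7): 0⊕1⊕1⊕0 = 0
s4 (pos 4,5,6,7): 0⊕0⊕1⊕0 = 1
Syndrome s4…s1 = 100 → error at position 4.
Flip position 4: 1010010 → 1011010

1011010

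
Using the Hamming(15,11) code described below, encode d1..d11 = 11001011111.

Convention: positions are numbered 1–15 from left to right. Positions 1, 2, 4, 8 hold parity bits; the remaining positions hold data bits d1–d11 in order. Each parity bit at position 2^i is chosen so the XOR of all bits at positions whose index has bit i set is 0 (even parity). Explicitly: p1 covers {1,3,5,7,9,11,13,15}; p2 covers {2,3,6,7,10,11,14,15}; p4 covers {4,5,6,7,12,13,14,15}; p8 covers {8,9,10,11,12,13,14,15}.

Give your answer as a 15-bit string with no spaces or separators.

001110001011111

Place data at non-parity positions: p1 p2 1 p4 1 0 0 p8 1 0 1 1 1 1 1
p1 (pos 1,3,5,7,9,11,13,15): XOR of data positions = 1⊕1⊕0⊕1⊕1⊕1⊕1 = 0
p2 (pos 2,3,6,7,10,11,14,15): XOR of data positions = 1⊕0⊕0⊕0⊕1⊕1⊕1 = 0
p4 (pos 4,5,6,7,12,13,14,15): XOR of data positions = 1⊕0⊕0⊕1⊕1⊕1⊕1 = 1
p8 (pos 8,9,10,11,12,13,14,15): XOR of data positions = 1⊕0⊕1⊕1⊕1⊕1⊕1 = 0
Codeword: 001110001011111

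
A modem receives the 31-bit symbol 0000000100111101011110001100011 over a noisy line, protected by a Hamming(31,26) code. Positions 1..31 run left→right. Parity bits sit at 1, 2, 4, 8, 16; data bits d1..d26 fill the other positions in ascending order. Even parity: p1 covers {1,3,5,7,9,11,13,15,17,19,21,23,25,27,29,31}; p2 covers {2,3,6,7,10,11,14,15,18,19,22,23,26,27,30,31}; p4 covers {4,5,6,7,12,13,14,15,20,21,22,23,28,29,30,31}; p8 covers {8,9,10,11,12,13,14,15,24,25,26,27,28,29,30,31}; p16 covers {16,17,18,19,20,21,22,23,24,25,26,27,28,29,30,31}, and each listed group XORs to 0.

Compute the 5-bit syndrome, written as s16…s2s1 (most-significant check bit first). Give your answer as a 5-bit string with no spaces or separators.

s1 (pos 1,3,5,7,9,11,13,15,17,19,21,23,25,27,29,31): 0⊕0⊕0⊕0⊕0⊕1⊕1⊕0⊕0⊕1⊕1⊕0⊕1⊕0⊕0⊕1 = 0
s2 (pos 2,3,6,7,10,11,14,15,18,19,22,23,26,27,30,31): 0⊕0⊕0⊕0⊕0⊕1⊕1⊕0⊕1⊕1⊕0⊕0⊕1⊕0⊕1⊕1 = 1
s4 (pos 4,5,6,7,12,13,14,15,20,21,22,23,28,29,30,31): 0⊕0⊕0⊕0⊕1⊕1⊕1⊕0⊕1⊕1⊕0⊕0⊕0⊕0⊕1⊕1 = 1
s8 (pos 8,9,10,11,12,13,14,15,24,25,26,27,28,29,30,31): 1⊕0⊕0⊕1⊕1⊕1⊕1⊕0⊕0⊕1⊕1⊕0⊕0⊕0⊕1⊕1 = 1
s16 (pos 16,17,18,19,20,21,22,23,24,25,26,27,28,29,30,31): 1⊕0⊕1⊕1⊕1⊕1⊕0⊕0⊕0⊕1⊕1⊕0⊕0⊕0⊕1⊕1 = 1
Syndrome s16…s1 = 11110 → error at position 30.

11110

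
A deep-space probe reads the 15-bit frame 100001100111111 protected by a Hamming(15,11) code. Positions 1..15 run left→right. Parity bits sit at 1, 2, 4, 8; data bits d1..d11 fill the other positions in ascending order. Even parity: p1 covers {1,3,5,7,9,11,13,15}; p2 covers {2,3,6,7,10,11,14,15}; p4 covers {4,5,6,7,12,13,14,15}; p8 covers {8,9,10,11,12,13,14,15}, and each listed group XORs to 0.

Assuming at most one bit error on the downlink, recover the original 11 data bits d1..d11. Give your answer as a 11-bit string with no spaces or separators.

s1 (pos 1,3,5,7,9,11,13,15): 1⊕0⊕0⊕1⊕0⊕1⊕1⊕1 = 1
s2 (pos 2,3,6,7,10,11,14,15): 0⊕0⊕1⊕1⊕1⊕1⊕1⊕1 = 0
s4 (pos 4,5,6,7,12,13,14,15): 0⊕0⊕1⊕1⊕1⊕1⊕1⊕1 = 0
s8 (pos 8,9,10,11,12,13,14,15): 0⊕0⊕1⊕1⊕1⊕1⊕1⊕1 = 0
Syndrome s8…s1 = 0001 → error at position 1.
Flip position 1: 100001100111111 → 000001100111111
Read data bits from positions 3,5,6,7,9,10,11,12,13,14,15: 00110111111

00110111111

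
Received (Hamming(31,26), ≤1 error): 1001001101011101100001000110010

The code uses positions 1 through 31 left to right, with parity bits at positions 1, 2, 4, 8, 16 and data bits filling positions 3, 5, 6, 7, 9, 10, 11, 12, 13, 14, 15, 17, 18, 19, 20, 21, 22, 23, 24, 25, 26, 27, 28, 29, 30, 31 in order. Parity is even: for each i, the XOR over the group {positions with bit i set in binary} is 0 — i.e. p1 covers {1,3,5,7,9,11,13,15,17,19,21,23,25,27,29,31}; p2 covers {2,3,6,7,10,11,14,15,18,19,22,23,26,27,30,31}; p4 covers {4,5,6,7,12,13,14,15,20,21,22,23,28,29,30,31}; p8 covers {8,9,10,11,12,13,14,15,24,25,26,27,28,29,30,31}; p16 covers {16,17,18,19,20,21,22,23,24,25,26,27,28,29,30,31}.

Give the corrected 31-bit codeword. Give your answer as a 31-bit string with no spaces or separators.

s1 (pos 1,3,5,7,9,11,13,15,17,19,21,23,25,27,29,31): 1⊕0⊕0⊕1⊕0⊕0⊕1⊕0⊕1⊕0⊕0⊕0⊕0⊕1⊕0⊕0 = 1
s2 (pos 2,3,6,7,10,11,14,15,18,19,22,23,26,27,30,31): 0⊕0⊕0⊕1⊕1⊕0⊕1⊕0⊕0⊕0⊕1⊕0⊕1⊕1⊕1⊕0 = 1
s4 (pos 4,5,6,7,12,13,14,15,20,21,22,23,28,29,30,31): 1⊕0⊕0⊕1⊕1⊕1⊕1⊕0⊕0⊕0⊕1⊕0⊕0⊕0⊕1⊕0 = 1
s8 (pos 8,9,10,11,12,13,14,15,24,25,26,27,28,29,30,31): 1⊕0⊕1⊕0⊕1⊕1⊕1⊕0⊕0⊕0⊕1⊕1⊕0⊕0⊕1⊕0 = 0
s16 (pos 16,17,18,19,20,21,22,23,24,25,26,27,28,29,30,31): 1⊕1⊕0⊕0⊕0⊕0⊕1⊕0⊕0⊕0⊕1⊕1⊕0⊕0⊕1⊕0 = 0
Syndrome s16…s1 = 00111 → error at position 7.
Flip position 7: 1001001101011101100001000110010 → 1001000101011101100001000110010

1001000101011101100001000110010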